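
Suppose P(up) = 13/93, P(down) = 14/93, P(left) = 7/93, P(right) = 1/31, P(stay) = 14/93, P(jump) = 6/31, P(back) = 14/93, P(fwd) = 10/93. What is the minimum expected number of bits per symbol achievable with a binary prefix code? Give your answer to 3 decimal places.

2.914 bits/symbol

Repeatedly combine the two least-probable nodes; the expected code length is the sum of the merged weights.
merge 1/31 + 7/93 → 10/93
merge 10/93 + 10/93 → 20/93
merge 13/93 + 14/93 → 9/31
merge 14/93 + 14/93 → 28/93
merge 6/31 + 20/93 → 38/93
merge 9/31 + 28/93 → 55/93
merge 38/93 + 55/93 → 1
L = 10/93 + 20/93 + 9/31 + 28/93 + 38/93 + 55/93 + 1 = 271/93 ≈ 2.914 bits/symbol.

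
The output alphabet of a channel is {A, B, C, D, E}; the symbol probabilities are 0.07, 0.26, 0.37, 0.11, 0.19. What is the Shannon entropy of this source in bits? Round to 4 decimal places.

2.1101 bits

H = −Σ pᵢ log₂ pᵢ.
−0.07·log₂(0.07) = 0.2686
−0.26·log₂(0.26) = 0.5053
−0.37·log₂(0.37) = 0.5307
−0.11·log₂(0.11) = 0.3503
−0.19·log₂(0.19) = 0.4552
Sum ≈ 2.1101 → 2.1101 bits.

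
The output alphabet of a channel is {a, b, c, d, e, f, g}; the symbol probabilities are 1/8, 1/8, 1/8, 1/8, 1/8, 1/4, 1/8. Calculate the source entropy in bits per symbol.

Each probability is a power of 1/2, so log₂(1/p) is an integer.
H = Σ p·log₂(1/p) = 1/8·3 + 1/8·3 + 1/8·3 + 1/8·3 + 1/8·3 + 1/4·2 + 1/8·3 = 2.75 bits.

2.75 bits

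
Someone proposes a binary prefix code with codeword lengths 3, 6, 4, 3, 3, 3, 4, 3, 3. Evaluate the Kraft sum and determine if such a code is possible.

With common denominator 2^6 = 64: Σ 2^(−ℓᵢ) = 8/64 + 1/64 + 4/64 + 8/64 + 8/64 + 8/64 + 4/64 + 8/64 + 8/64 = 57/64 = 0.890625.
Kraft's inequality requires Σ ≤ 1; here Σ = 0.890625 ≤ 1, so such a prefix code exists.

0.890625; yes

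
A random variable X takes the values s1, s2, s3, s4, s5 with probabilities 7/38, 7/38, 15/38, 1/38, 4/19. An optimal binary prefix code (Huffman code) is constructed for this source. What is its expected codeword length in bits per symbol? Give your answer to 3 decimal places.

Repeatedly combine the two least-probable nodes; the expected code length is the sum of the merged weights.
merge 1/38 + 7/38 → 4/19
merge 7/38 + 4/19 → 15/38
merge 4/19 + 15/38 → 23/38
merge 15/38 + 23/38 → 1
L = 4/19 + 15/38 + 23/38 + 1 = 42/19 ≈ 2.211 bits/symbol.

2.211 bits/symbol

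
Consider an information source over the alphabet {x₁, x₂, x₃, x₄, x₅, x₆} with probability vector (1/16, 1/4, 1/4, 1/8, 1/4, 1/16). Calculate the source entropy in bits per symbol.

2.375 bits

Each probability is a power of 1/2, so log₂(1/p) is an integer.
H = Σ p·log₂(1/p) = 1/16·4 + 1/4·2 + 1/4·2 + 1/8·3 + 1/4·2 + 1/16·4 = 2.375 bits.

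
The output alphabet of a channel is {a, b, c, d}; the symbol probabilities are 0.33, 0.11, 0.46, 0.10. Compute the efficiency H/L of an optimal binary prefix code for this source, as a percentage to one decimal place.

Entropy H = −Σ p log₂ p ≈ 1.7256 bits.
Huffman merges: 1/10+11/100→21/100; 21/100+33/100→27/50; 23/50+27/50→1. L = 7/4 ≈ 1.7500.
Efficiency = H/L = 1.7256/1.7500 = 98.6%.

98.6%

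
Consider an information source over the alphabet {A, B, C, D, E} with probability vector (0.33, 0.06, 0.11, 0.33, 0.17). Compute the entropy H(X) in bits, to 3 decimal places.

H = −Σ pᵢ log₂ pᵢ.
−0.33·log₂(0.33) = 0.5278
−0.06·log₂(0.06) = 0.2435
−0.11·log₂(0.11) = 0.3503
−0.33·log₂(0.33) = 0.5278
−0.17·log₂(0.17) = 0.4346
Sum ≈ 2.0841 → 2.084 bits.

2.084 bits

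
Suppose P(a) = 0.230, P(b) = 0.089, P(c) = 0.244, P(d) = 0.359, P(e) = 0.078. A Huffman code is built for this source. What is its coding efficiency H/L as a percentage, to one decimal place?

Entropy H = −Σ p log₂ p ≈ 2.1125 bits.
Huffman merges: 39/500+89/1000→167/1000; 167/1000+23/100→397/1000; 61/250+359/1000→603/1000; 397/1000+603/1000→1. L = 2167/1000 ≈ 2.1670.
Efficiency = H/L = 2.1125/2.1670 = 97.5%.

97.5%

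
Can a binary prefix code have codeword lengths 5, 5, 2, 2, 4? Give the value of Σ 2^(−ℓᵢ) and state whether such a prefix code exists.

With common denominator 2^5 = 32: Σ 2^(−ℓᵢ) = 1/32 + 1/32 + 8/32 + 8/32 + 2/32 = 20/32 = 0.625.
Kraft's inequality requires Σ ≤ 1; here Σ = 0.625 ≤ 1, so such a prefix code exists.

0.625; yes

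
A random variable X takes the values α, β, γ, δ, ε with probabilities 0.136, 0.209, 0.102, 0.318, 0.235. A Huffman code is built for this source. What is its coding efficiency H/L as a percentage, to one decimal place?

Entropy H = −Σ p log₂ p ≈ 2.2160 bits.
Huffman merges: 51/500+17/125→119/500; 209/1000+47/200→111/250; 119/500+159/500→139/250; 111/250+139/250→1. L = 1119/500 ≈ 2.2380.
Efficiency = H/L = 2.2160/2.2380 = 99.0%.

99.0%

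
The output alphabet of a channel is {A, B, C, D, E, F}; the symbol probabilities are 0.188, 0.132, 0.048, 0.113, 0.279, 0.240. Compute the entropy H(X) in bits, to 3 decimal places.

2.413 bits

H = −Σ pᵢ log₂ pᵢ.
−0.188·log₂(0.188) = 0.4533
−0.132·log₂(0.132) = 0.3856
−0.048·log₂(0.048) = 0.2103
−0.113·log₂(0.113) = 0.3555
−0.279·log₂(0.279) = 0.5138
−0.240·log₂(0.240) = 0.4941
Sum ≈ 2.4126 → 2.413 bits.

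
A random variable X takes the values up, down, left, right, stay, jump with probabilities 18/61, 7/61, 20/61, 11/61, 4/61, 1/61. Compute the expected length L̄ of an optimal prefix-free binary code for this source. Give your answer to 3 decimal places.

2.279 bits/symbol

Repeatedly combine the two least-probable nodes; the expected code length is the sum of the merged weights.
merge 1/61 + 4/61 → 5/61
merge 5/61 + 7/61 → 12/61
merge 11/61 + 12/61 → 23/61
merge 18/61 + 20/61 → 38/61
merge 23/61 + 38/61 → 1
L = 5/61 + 12/61 + 23/61 + 38/61 + 1 = 139/61 ≈ 2.279 bits/symbol.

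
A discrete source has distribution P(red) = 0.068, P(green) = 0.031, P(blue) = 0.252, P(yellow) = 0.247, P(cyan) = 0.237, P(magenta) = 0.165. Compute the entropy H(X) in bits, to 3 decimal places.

H = −Σ pᵢ log₂ pᵢ.
−0.068·log₂(0.068) = 0.2637
−0.031·log₂(0.031) = 0.1554
−0.252·log₂(0.252) = 0.5011
−0.247·log₂(0.247) = 0.4983
−0.237·log₂(0.237) = 0.4923
−0.165·log₂(0.165) = 0.4289
Sum ≈ 2.3397 → 2.340 bits.

2.340 bits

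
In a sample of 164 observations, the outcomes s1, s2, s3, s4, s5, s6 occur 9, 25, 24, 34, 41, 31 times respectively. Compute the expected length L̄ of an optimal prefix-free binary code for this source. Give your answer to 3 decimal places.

2.543 bits/symbol

Probabilities are the counts divided by 164.
Repeatedly combine the two least-probable nodes; the expected code length is the sum of the merged weights.
merge 9/164 + 6/41 → 33/164
merge 25/164 + 31/164 → 14/41
merge 33/164 + 17/82 → 67/164
merge 1/4 + 14/41 → 97/164
merge 67/164 + 97/164 → 1
L = 33/164 + 14/41 + 67/164 + 97/164 + 1 = 417/164 ≈ 2.543 bits/symbol.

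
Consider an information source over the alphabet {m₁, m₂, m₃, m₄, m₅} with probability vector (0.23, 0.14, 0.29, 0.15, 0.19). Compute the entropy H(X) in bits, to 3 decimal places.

2.268 bits

H = −Σ pᵢ log₂ pᵢ.
−0.23·log₂(0.23) = 0.4877
−0.14·log₂(0.14) = 0.3971
−0.29·log₂(0.29) = 0.5179
−0.15·log₂(0.15) = 0.4105
−0.19·log₂(0.19) = 0.4552
Sum ≈ 2.2685 → 2.268 bits.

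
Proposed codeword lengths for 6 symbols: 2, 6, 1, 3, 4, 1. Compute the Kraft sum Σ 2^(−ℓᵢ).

With common denominator 2^6 = 64: Σ 2^(−ℓᵢ) = 16/64 + 1/64 + 32/64 + 8/64 + 4/64 + 32/64 = 93/64 = 1.453125.

1.453125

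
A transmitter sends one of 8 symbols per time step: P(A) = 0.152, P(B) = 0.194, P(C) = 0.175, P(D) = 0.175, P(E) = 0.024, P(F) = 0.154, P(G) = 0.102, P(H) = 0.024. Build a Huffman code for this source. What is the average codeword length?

Repeatedly combine the two least-probable nodes; the expected code length is the sum of the merged weights.
merge 3/125 + 3/125 → 6/125
merge 6/125 + 51/500 → 3/20
merge 3/20 + 19/125 → 151/500
merge 77/500 + 7/40 → 329/1000
merge 7/40 + 97/500 → 369/1000
merge 151/500 + 329/1000 → 631/1000
merge 369/1000 + 631/1000 → 1
L = 6/125 + 3/20 + 151/500 + 329/1000 + 369/1000 + 631/1000 + 1 = 2829/1000 = 2.829 bits/symbol.

2.829 bits/symbol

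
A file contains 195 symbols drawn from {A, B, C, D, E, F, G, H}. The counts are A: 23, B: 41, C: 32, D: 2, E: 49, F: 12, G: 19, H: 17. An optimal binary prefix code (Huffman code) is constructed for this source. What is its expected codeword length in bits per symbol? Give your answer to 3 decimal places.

2.769 bits/symbol

Probabilities are the counts divided by 195.
Repeatedly combine the two least-probable nodes; the expected code length is the sum of the merged weights.
merge 2/195 + 4/65 → 14/195
merge 14/195 + 17/195 → 31/195
merge 19/195 + 23/195 → 14/65
merge 31/195 + 32/195 → 21/65
merge 41/195 + 14/65 → 83/195
merge 49/195 + 21/65 → 112/195
merge 83/195 + 112/195 → 1
L = 14/195 + 31/195 + 14/65 + 21/65 + 83/195 + 112/195 + 1 = 36/13 ≈ 2.769 bits/symbol.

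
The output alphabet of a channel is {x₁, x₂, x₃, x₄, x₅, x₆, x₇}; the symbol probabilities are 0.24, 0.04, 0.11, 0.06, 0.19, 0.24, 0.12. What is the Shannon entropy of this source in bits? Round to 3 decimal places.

H = −Σ pᵢ log₂ pᵢ.
−0.24·log₂(0.24) = 0.4941
−0.04·log₂(0.04) = 0.1858
−0.11·log₂(0.11) = 0.3503
−0.06·log₂(0.06) = 0.2435
−0.19·log₂(0.19) = 0.4552
−0.24·log₂(0.24) = 0.4941
−0.12·log₂(0.12) = 0.3671
Sum ≈ 2.5901 → 2.590 bits.

2.590 bits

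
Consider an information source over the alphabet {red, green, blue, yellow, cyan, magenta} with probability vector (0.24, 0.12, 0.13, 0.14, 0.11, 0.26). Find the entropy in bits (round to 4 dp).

2.4965 bits

H = −Σ pᵢ log₂ pᵢ.
−0.24·log₂(0.24) = 0.4941
−0.12·log₂(0.12) = 0.3671
−0.13·log₂(0.13) = 0.3826
−0.14·log₂(0.14) = 0.3971
−0.11·log₂(0.11) = 0.3503
−0.26·log₂(0.26) = 0.5053
Sum ≈ 2.4965 → 2.4965 bits.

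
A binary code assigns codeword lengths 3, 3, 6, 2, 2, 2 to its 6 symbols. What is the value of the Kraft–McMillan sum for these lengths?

1.015625

With common denominator 2^6 = 64: Σ 2^(−ℓᵢ) = 8/64 + 8/64 + 1/64 + 16/64 + 16/64 + 16/64 = 65/64 = 1.015625.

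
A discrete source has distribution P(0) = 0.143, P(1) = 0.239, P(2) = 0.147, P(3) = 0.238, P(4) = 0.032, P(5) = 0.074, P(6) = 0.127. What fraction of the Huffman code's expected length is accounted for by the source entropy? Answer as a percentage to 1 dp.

99.2%

Entropy H = −Σ p log₂ p ≈ 2.6092 bits.
Huffman merges: 4/125+37/500→53/500; 53/500+127/1000→233/1000; 143/1000+147/1000→29/100; 233/1000+119/500→471/1000; 239/1000+29/100→529/1000; 471/1000+529/1000→1. L = 2629/1000 ≈ 2.6290.
Efficiency = H/L = 2.6092/2.6290 = 99.2%.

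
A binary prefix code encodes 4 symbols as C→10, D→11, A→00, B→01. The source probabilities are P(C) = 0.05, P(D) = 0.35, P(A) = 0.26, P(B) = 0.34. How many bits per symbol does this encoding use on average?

L̄ = Σ pᵢ·ℓᵢ = 0.05·2 + 0.35·2 + 0.26·2 + 0.34·2 = 2 bits/symbol.

2 bits/symbol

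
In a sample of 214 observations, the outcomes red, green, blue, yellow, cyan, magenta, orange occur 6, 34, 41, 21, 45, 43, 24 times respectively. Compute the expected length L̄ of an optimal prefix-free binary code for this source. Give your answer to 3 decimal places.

2.715 bits/symbol

Probabilities are the counts divided by 214.
Repeatedly combine the two least-probable nodes; the expected code length is the sum of the merged weights.
merge 3/107 + 21/214 → 27/214
merge 12/107 + 27/214 → 51/214
merge 17/107 + 41/214 → 75/214
merge 43/214 + 45/214 → 44/107
merge 51/214 + 75/214 → 63/107
merge 44/107 + 63/107 → 1
L = 27/214 + 51/214 + 75/214 + 44/107 + 63/107 + 1 = 581/214 ≈ 2.715 bits/symbol.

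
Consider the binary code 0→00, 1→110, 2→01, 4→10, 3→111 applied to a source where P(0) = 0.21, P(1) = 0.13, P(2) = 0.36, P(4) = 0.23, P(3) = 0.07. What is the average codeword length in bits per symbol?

L̄ = Σ pᵢ·ℓᵢ = 0.21·2 + 0.13·3 + 0.36·2 + 0.23·2 + 0.07·3 = 2.2 bits/symbol.

2.2 bits/symbol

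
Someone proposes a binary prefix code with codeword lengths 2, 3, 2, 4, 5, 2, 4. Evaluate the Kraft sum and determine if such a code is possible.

With common denominator 2^5 = 32: Σ 2^(−ℓᵢ) = 8/32 + 4/32 + 8/32 + 2/32 + 1/32 + 8/32 + 2/32 = 33/32 = 1.03125.
Kraft's inequality requires Σ ≤ 1; here Σ = 1.03125 > 1, so no such prefix code exists.

1.03125; no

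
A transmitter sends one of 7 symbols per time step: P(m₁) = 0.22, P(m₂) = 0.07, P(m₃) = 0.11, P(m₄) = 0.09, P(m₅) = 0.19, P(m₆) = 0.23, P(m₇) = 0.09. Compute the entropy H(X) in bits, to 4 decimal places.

H = −Σ pᵢ log₂ pᵢ.
−0.22·log₂(0.22) = 0.4806
−0.07·log₂(0.07) = 0.2686
−0.11·log₂(0.11) = 0.3503
−0.09·log₂(0.09) = 0.3127
−0.19·log₂(0.19) = 0.4552
−0.23·log₂(0.23) = 0.4877
−0.09·log₂(0.09) = 0.3127
Sum ≈ 2.6676 → 2.6676 bits.

2.6676 bits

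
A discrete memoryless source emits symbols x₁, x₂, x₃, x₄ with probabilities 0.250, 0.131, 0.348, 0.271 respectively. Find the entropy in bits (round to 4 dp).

H = −Σ pᵢ log₂ pᵢ.
−0.250·log₂(0.250) = 0.5000
−0.131·log₂(0.131) = 0.3841
−0.348·log₂(0.348) = 0.5299
−0.271·log₂(0.271) = 0.5105
Sum ≈ 1.9246 → 1.9246 bits.

1.9246 bits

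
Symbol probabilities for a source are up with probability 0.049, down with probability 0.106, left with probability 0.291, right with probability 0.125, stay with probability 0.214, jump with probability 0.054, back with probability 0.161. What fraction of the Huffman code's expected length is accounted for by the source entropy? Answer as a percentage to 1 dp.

99.2%

Entropy H = −Σ p log₂ p ≈ 2.5773 bits.
Huffman merges: 49/1000+27/500→103/1000; 103/1000+53/500→209/1000; 1/8+161/1000→143/500; 209/1000+107/500→423/1000; 143/500+291/1000→577/1000; 423/1000+577/1000→1. L = 1299/500 ≈ 2.5980.
Efficiency = H/L = 2.5773/2.5980 = 99.2%.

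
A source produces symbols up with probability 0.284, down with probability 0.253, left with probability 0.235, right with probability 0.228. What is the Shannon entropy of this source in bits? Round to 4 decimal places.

H = −Σ pᵢ log₂ pᵢ.
−0.284·log₂(0.284) = 0.5158
−0.253·log₂(0.253) = 0.5016
−0.235·log₂(0.235) = 0.4910
−0.228·log₂(0.228) = 0.4863
Sum ≈ 1.9947 → 1.9947 bits.

1.9947 bits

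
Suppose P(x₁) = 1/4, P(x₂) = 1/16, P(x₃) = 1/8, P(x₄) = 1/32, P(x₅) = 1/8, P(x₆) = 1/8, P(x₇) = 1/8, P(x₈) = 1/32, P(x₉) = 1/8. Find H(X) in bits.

Each probability is a power of 1/2, so log₂(1/p) is an integer.
H = Σ p·log₂(1/p) = 1/4·2 + 1/16·4 + 1/8·3 + 1/32·5 + 1/8·3 + 1/8·3 + 1/8·3 + 1/32·5 + 1/8·3 = 2.9375 bits.

2.9375 bits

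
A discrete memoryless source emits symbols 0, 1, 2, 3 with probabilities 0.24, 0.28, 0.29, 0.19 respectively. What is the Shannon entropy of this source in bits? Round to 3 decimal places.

H = −Σ pᵢ log₂ pᵢ.
−0.24·log₂(0.24) = 0.4941
−0.28·log₂(0.28) = 0.5142
−0.29·log₂(0.29) = 0.5179
−0.19·log₂(0.19) = 0.4552
Sum ≈ 1.9815 → 1.981 bits.

1.981 bits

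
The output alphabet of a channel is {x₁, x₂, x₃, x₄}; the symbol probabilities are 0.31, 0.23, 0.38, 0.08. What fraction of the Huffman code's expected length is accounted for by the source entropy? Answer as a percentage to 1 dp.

Entropy H = −Σ p log₂ p ≈ 1.8334 bits.
Huffman merges: 2/25+23/100→31/100; 31/100+31/100→31/50; 19/50+31/50→1. L = 193/100 ≈ 1.9300.
Efficiency = H/L = 1.8334/1.9300 = 95.0%.

95.0%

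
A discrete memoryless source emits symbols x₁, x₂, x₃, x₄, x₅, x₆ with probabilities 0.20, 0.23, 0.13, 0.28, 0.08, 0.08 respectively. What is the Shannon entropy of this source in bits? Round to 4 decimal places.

H = −Σ pᵢ log₂ pᵢ.
−0.20·log₂(0.20) = 0.4644
−0.23·log₂(0.23) = 0.4877
−0.13·log₂(0.13) = 0.3826
−0.28·log₂(0.28) = 0.5142
−0.08·log₂(0.08) = 0.2915
−0.08·log₂(0.08) = 0.2915
Sum ≈ 2.4319 → 2.4319 bits.

2.4319 bits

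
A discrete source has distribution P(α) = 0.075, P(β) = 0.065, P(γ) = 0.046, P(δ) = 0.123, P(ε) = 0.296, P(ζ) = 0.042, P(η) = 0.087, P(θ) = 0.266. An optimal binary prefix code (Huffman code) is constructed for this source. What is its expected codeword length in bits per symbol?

Repeatedly combine the two least-probable nodes; the expected code length is the sum of the merged weights.
merge 21/500 + 23/500 → 11/125
merge 13/200 + 3/40 → 7/50
merge 87/1000 + 11/125 → 7/40
merge 123/1000 + 7/50 → 263/1000
merge 7/40 + 263/1000 → 219/500
merge 133/500 + 37/125 → 281/500
merge 219/500 + 281/500 → 1
L = 11/125 + 7/50 + 7/40 + 263/1000 + 219/500 + 281/500 + 1 = 1333/500 = 2.666 bits/symbol.

2.666 bits/symbol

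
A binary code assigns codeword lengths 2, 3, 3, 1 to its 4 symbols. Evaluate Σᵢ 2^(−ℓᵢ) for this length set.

1

With common denominator 2^3 = 8: Σ 2^(−ℓᵢ) = 2/8 + 1/8 + 1/8 + 4/8 = 8/8 = 1.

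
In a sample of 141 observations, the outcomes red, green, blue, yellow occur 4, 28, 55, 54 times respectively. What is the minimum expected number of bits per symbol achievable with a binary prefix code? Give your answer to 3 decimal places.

Probabilities are the counts divided by 141.
Repeatedly combine the two least-probable nodes; the expected code length is the sum of the merged weights.
merge 4/141 + 28/141 → 32/141
merge 32/141 + 18/47 → 86/141
merge 55/141 + 86/141 → 1
L = 32/141 + 86/141 + 1 = 259/141 ≈ 1.837 bits/symbol.

1.837 bits/symbol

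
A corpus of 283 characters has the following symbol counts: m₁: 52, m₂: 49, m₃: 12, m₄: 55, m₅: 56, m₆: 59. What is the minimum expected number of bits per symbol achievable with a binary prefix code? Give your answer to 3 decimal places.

Probabilities are the counts divided by 283.
Repeatedly combine the two least-probable nodes; the expected code length is the sum of the merged weights.
merge 12/283 + 49/283 → 61/283
merge 52/283 + 55/283 → 107/283
merge 56/283 + 59/283 → 115/283
merge 61/283 + 107/283 → 168/283
merge 115/283 + 168/283 → 1
L = 61/283 + 107/283 + 115/283 + 168/283 + 1 = 734/283 ≈ 2.594 bits/symbol.

2.594 bits/symbol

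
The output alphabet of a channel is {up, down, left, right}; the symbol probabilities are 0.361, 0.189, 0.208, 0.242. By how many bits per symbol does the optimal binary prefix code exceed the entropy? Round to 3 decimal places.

0.049 bits

Entropy H = −Σ p log₂ p ≈ 1.9515 bits.
Huffman merges: 189/1000+26/125→397/1000; 121/500+361/1000→603/1000; 397/1000+603/1000→1. L = 2 ≈ 2.0000.
L − H = 2.0000 − 1.9515 = 0.049 bits.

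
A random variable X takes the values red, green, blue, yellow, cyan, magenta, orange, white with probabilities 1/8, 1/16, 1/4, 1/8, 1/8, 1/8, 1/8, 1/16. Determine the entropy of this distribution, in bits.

Each probability is a power of 1/2, so log₂(1/p) is an integer.
H = Σ p·log₂(1/p) = 1/8·3 + 1/16·4 + 1/4·2 + 1/8·3 + 1/8·3 + 1/8·3 + 1/8·3 + 1/16·4 = 2.875 bits.

2.875 bits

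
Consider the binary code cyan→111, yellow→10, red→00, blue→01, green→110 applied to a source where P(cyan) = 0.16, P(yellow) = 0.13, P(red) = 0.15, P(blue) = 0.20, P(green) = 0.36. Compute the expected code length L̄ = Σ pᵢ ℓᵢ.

L̄ = Σ pᵢ·ℓᵢ = 0.16·3 + 0.13·2 + 0.15·2 + 0.20·2 + 0.36·3 = 2.52 bits/symbol.

2.52 bits/symbol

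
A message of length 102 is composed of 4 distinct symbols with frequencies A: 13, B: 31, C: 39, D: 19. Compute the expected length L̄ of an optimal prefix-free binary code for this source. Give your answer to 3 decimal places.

1.931 bits/symbol

Probabilities are the counts divided by 102.
Repeatedly combine the two least-probable nodes; the expected code length is the sum of the merged weights.
merge 13/102 + 19/102 → 16/51
merge 31/102 + 16/51 → 21/34
merge 13/34 + 21/34 → 1
L = 16/51 + 21/34 + 1 = 197/102 ≈ 1.931 bits/symbol.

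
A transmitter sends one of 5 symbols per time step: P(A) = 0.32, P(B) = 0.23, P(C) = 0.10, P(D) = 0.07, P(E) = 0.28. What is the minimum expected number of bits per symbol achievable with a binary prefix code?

Repeatedly combine the two least-probable nodes; the expected code length is the sum of the merged weights.
merge 7/100 + 1/10 → 17/100
merge 17/100 + 23/100 → 2/5
merge 7/25 + 8/25 → 3/5
merge 2/5 + 3/5 → 1
L = 17/100 + 2/5 + 3/5 + 1 = 217/100 = 2.17 bits/symbol.

2.17 bits/symbol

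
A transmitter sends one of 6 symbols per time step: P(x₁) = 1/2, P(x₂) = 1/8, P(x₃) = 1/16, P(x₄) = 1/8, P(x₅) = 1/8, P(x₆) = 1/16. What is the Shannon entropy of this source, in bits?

2.125 bits

Each probability is a power of 1/2, so log₂(1/p) is an integer.
H = Σ p·log₂(1/p) = 1/2·1 + 1/8·3 + 1/16·4 + 1/8·3 + 1/8·3 + 1/16·4 = 2.125 bits.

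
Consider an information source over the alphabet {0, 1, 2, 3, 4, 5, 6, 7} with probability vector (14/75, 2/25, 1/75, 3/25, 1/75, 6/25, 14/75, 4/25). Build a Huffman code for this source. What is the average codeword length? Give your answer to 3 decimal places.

2.707 bits/symbol

Repeatedly combine the two least-probable nodes; the expected code length is the sum of the merged weights.
merge 1/75 + 1/75 → 2/75
merge 2/75 + 2/25 → 8/75
merge 8/75 + 3/25 → 17/75
merge 4/25 + 14/75 → 26/75
merge 14/75 + 17/75 → 31/75
merge 6/25 + 26/75 → 44/75
merge 31/75 + 44/75 → 1
L = 2/75 + 8/75 + 17/75 + 26/75 + 31/75 + 44/75 + 1 = 203/75 ≈ 2.707 bits/symbol.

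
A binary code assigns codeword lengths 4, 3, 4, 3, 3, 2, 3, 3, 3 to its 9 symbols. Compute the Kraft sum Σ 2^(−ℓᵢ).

With common denominator 2^4 = 16: Σ 2^(−ℓᵢ) = 1/16 + 2/16 + 1/16 + 2/16 + 2/16 + 4/16 + 2/16 + 2/16 + 2/16 = 18/16 = 1.125.

1.125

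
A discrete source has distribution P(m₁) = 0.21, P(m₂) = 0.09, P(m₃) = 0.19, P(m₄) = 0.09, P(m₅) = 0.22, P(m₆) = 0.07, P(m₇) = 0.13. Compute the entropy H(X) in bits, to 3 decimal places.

2.685 bits

H = −Σ pᵢ log₂ pᵢ.
−0.21·log₂(0.21) = 0.4728
−0.09·log₂(0.09) = 0.3127
−0.19·log₂(0.19) = 0.4552
−0.09·log₂(0.09) = 0.3127
−0.22·log₂(0.22) = 0.4806
−0.07·log₂(0.07) = 0.2686
−0.13·log₂(0.13) = 0.3826
Sum ≈ 2.6851 → 2.685 bits.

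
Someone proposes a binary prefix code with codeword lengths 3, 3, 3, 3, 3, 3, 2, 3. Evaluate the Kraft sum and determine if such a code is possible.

With common denominator 2^3 = 8: Σ 2^(−ℓᵢ) = 1/8 + 1/8 + 1/8 + 1/8 + 1/8 + 1/8 + 2/8 + 1/8 = 9/8 = 1.125.
Kraft's inequality requires Σ ≤ 1; here Σ = 1.125 > 1, so no such prefix code exists.

1.125; no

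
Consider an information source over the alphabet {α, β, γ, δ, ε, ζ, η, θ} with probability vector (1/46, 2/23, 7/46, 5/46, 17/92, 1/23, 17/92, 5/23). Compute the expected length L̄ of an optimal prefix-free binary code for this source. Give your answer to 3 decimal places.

Repeatedly combine the two least-probable nodes; the expected code length is the sum of the merged weights.
merge 1/46 + 1/23 → 3/46
merge 3/46 + 2/23 → 7/46
merge 5/46 + 7/46 → 6/23
merge 7/46 + 17/92 → 31/92
merge 17/92 + 5/23 → 37/92
merge 6/23 + 31/92 → 55/92
merge 37/92 + 55/92 → 1
L = 3/46 + 7/46 + 6/23 + 31/92 + 37/92 + 55/92 + 1 = 259/92 ≈ 2.815 bits/symbol.

2.815 bits/symbol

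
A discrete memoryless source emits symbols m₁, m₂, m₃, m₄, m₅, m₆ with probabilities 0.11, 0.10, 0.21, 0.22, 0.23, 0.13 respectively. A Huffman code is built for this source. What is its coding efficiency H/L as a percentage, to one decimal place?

Entropy H = −Σ p log₂ p ≈ 2.5062 bits.
Huffman merges: 1/10+11/100→21/100; 13/100+21/100→17/50; 21/100+11/50→43/100; 23/100+17/50→57/100; 43/100+57/100→1. L = 51/20 ≈ 2.5500.
Efficiency = H/L = 2.5062/2.5500 = 98.3%.

98.3%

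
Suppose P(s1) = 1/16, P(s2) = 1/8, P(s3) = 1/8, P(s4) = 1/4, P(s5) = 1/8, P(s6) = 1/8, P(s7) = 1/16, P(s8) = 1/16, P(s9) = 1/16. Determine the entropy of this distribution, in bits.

3 bits

Each probability is a power of 1/2, so log₂(1/p) is an integer.
H = Σ p·log₂(1/p) = 1/16·4 + 1/8·3 + 1/8·3 + 1/4·2 + 1/8·3 + 1/8·3 + 1/16·4 + 1/16·4 + 1/16·4 = 3 bits.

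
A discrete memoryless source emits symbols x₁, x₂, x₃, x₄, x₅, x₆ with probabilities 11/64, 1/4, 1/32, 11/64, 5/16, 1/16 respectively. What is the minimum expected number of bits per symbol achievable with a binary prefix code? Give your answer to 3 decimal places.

2.359 bits/symbol

Repeatedly combine the two least-probable nodes; the expected code length is the sum of the merged weights.
merge 1/32 + 1/16 → 3/32
merge 3/32 + 11/64 → 17/64
merge 11/64 + 1/4 → 27/64
merge 17/64 + 5/16 → 37/64
merge 27/64 + 37/64 → 1
L = 3/32 + 17/64 + 27/64 + 37/64 + 1 = 151/64 ≈ 2.359 bits/symbol.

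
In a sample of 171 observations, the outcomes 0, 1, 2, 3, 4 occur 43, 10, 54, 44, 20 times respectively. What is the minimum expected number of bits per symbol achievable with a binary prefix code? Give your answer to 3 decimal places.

2.175 bits/symbol

Probabilities are the counts divided by 171.
Repeatedly combine the two least-probable nodes; the expected code length is the sum of the merged weights.
merge 10/171 + 20/171 → 10/57
merge 10/57 + 43/171 → 73/171
merge 44/171 + 6/19 → 98/171
merge 73/171 + 98/171 → 1
L = 10/57 + 73/171 + 98/171 + 1 = 124/57 ≈ 2.175 bits/symbol.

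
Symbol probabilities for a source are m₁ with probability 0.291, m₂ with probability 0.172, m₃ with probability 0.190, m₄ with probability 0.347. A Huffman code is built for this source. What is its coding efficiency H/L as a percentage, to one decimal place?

97.0%

Entropy H = −Σ p log₂ p ≈ 1.9401 bits.
Huffman merges: 43/250+19/100→181/500; 291/1000+347/1000→319/500; 181/500+319/500→1. L = 2 ≈ 2.0000.
Efficiency = H/L = 1.9401/2.0000 = 97.0%.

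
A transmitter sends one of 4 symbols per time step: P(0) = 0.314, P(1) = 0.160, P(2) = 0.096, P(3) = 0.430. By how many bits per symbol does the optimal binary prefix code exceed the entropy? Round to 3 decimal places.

Entropy H = −Σ p log₂ p ≈ 1.7959 bits.
Huffman merges: 12/125+4/25→32/125; 32/125+157/500→57/100; 43/100+57/100→1. L = 913/500 ≈ 1.8260.
L − H = 1.8260 − 1.7959 = 0.030 bits.

0.030 bits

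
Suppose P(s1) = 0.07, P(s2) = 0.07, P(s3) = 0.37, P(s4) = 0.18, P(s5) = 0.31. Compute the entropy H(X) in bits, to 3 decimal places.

2.037 bits

H = −Σ pᵢ log₂ pᵢ.
−0.07·log₂(0.07) = 0.2686
−0.07·log₂(0.07) = 0.2686
−0.37·log₂(0.37) = 0.5307
−0.18·log₂(0.18) = 0.4453
−0.31·log₂(0.31) = 0.5238
Sum ≈ 2.0369 → 2.037 bits.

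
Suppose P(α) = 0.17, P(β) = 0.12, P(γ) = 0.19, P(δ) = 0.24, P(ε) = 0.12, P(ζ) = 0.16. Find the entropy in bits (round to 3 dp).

2.541 bits

H = −Σ pᵢ log₂ pᵢ.
−0.17·log₂(0.17) = 0.4346
−0.12·log₂(0.12) = 0.3671
−0.19·log₂(0.19) = 0.4552
−0.24·log₂(0.24) = 0.4941
−0.12·log₂(0.12) = 0.3671
−0.16·log₂(0.16) = 0.4230
Sum ≈ 2.5411 → 2.541 bits.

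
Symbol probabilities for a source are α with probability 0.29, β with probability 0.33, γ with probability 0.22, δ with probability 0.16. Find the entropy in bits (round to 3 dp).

H = −Σ pᵢ log₂ pᵢ.
−0.29·log₂(0.29) = 0.5179
−0.33·log₂(0.33) = 0.5278
−0.22·log₂(0.22) = 0.4806
−0.16·log₂(0.16) = 0.4230
Sum ≈ 1.9493 → 1.949 bits.

1.949 bits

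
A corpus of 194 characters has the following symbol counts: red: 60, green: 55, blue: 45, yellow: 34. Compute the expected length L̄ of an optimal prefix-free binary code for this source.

2 bits/symbol

Probabilities are the counts divided by 194.
Repeatedly combine the two least-probable nodes; the expected code length is the sum of the merged weights.
merge 17/97 + 45/194 → 79/194
merge 55/194 + 30/97 → 115/194
merge 79/194 + 115/194 → 1
L = 79/194 + 115/194 + 1 = 2 bits/symbol.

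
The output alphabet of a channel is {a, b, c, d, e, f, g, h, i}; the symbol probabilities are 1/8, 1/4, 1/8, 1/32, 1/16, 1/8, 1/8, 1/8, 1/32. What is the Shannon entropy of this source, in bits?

2.9375 bits

Each probability is a power of 1/2, so log₂(1/p) is an integer.
H = Σ p·log₂(1/p) = 1/8·3 + 1/4·2 + 1/8·3 + 1/32·5 + 1/16·4 + 1/8·3 + 1/8·3 + 1/8·3 + 1/32·5 = 2.9375 bits.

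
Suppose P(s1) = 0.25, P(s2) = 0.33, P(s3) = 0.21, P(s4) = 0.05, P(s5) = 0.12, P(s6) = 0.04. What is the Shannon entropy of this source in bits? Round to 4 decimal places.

2.2696 bits

H = −Σ pᵢ log₂ pᵢ.
−0.25·log₂(0.25) = 0.5000
−0.33·log₂(0.33) = 0.5278
−0.21·log₂(0.21) = 0.4728
−0.05·log₂(0.05) = 0.2161
−0.12·log₂(0.12) = 0.3671
−0.04·log₂(0.04) = 0.1858
Sum ≈ 2.2696 → 2.2696 bits.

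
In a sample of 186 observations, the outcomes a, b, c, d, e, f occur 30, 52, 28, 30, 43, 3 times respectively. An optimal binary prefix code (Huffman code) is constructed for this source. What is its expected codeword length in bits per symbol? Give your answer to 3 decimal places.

Probabilities are the counts divided by 186.
Repeatedly combine the two least-probable nodes; the expected code length is the sum of the merged weights.
merge 1/62 + 14/93 → 1/6
merge 5/31 + 5/31 → 10/31
merge 1/6 + 43/186 → 37/93
merge 26/93 + 10/31 → 56/93
merge 37/93 + 56/93 → 1
L = 1/6 + 10/31 + 37/93 + 56/93 + 1 = 463/186 ≈ 2.489 bits/symbol.

2.489 bits/symbol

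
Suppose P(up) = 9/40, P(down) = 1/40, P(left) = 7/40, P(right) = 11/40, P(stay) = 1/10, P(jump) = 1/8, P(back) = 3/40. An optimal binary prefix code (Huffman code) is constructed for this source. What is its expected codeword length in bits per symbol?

Repeatedly combine the two least-probable nodes; the expected code length is the sum of the merged weights.
merge 1/40 + 3/40 → 1/10
merge 1/10 + 1/10 → 1/5
merge 1/8 + 7/40 → 3/10
merge 1/5 + 9/40 → 17/40
merge 11/40 + 3/10 → 23/40
merge 17/40 + 23/40 → 1
L = 1/10 + 1/5 + 3/10 + 17/40 + 23/40 + 1 = 13/5 = 2.6 bits/symbol.

2.6 bits/symbol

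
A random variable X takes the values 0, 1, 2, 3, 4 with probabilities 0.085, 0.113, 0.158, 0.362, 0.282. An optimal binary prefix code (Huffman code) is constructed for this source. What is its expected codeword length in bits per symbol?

2.192 bits/symbol

Repeatedly combine the two least-probable nodes; the expected code length is the sum of the merged weights.
merge 17/200 + 113/1000 → 99/500
merge 79/500 + 99/500 → 89/250
merge 141/500 + 89/250 → 319/500
merge 181/500 + 319/500 → 1
L = 99/500 + 89/250 + 319/500 + 1 = 274/125 = 2.192 bits/symbol.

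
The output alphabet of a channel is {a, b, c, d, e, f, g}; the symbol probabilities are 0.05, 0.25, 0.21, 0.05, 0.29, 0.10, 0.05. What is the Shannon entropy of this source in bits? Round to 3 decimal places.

H = −Σ pᵢ log₂ pᵢ.
−0.05·log₂(0.05) = 0.2161
−0.25·log₂(0.25) = 0.5000
−0.21·log₂(0.21) = 0.4728
−0.05·log₂(0.05) = 0.2161
−0.29·log₂(0.29) = 0.5179
−0.10·log₂(0.10) = 0.3322
−0.05·log₂(0.05) = 0.2161
Sum ≈ 2.4712 → 2.471 bits.

2.471 bits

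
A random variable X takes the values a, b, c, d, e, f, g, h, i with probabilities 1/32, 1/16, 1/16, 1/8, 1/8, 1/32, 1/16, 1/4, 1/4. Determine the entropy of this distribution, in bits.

Each probability is a power of 1/2, so log₂(1/p) is an integer.
H = Σ p·log₂(1/p) = 1/32·5 + 1/16·4 + 1/16·4 + 1/8·3 + 1/8·3 + 1/32·5 + 1/16·4 + 1/4·2 + 1/4·2 = 2.8125 bits.

2.8125 bits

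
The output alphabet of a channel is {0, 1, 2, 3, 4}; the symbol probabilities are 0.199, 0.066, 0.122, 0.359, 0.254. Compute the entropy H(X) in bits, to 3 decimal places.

2.125 bits

H = −Σ pᵢ log₂ pᵢ.
−0.199·log₂(0.199) = 0.4635
−0.066·log₂(0.066) = 0.2588
−0.122·log₂(0.122) = 0.3703
−0.359·log₂(0.359) = 0.5306
−0.254·log₂(0.254) = 0.5022
Sum ≈ 2.1254 → 2.125 bits.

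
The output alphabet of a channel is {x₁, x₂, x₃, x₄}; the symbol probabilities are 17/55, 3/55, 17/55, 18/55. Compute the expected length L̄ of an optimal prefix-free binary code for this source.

Repeatedly combine the two least-probable nodes; the expected code length is the sum of the merged weights.
merge 3/55 + 17/55 → 4/11
merge 17/55 + 18/55 → 7/11
merge 4/11 + 7/11 → 1
L = 4/11 + 7/11 + 1 = 2 bits/symbol.

2 bits/symbol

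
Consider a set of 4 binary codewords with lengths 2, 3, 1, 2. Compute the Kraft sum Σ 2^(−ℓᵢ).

1.125

With common denominator 2^3 = 8: Σ 2^(−ℓᵢ) = 2/8 + 1/8 + 4/8 + 2/8 = 9/8 = 1.125.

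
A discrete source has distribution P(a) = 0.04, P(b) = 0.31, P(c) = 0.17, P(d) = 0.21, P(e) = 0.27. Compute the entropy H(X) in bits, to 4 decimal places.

2.1270 bits

H = −Σ pᵢ log₂ pᵢ.
−0.04·log₂(0.04) = 0.1858
−0.31·log₂(0.31) = 0.5238
−0.17·log₂(0.17) = 0.4346
−0.21·log₂(0.21) = 0.4728
−0.27·log₂(0.27) = 0.5100
Sum ≈ 2.1270 → 2.1270 bits.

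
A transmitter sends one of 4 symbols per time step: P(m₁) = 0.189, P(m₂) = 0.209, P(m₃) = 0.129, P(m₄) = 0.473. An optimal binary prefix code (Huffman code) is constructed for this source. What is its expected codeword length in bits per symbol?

Repeatedly combine the two least-probable nodes; the expected code length is the sum of the merged weights.
merge 129/1000 + 189/1000 → 159/500
merge 209/1000 + 159/500 → 527/1000
merge 473/1000 + 527/1000 → 1
L = 159/500 + 527/1000 + 1 = 369/200 = 1.845 bits/symbol.

1.845 bits/symbol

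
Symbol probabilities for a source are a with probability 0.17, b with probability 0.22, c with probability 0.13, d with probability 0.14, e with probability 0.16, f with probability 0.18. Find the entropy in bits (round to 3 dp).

H = −Σ pᵢ log₂ pᵢ.
−0.17·log₂(0.17) = 0.4346
−0.22·log₂(0.22) = 0.4806
−0.13·log₂(0.13) = 0.3826
−0.14·log₂(0.14) = 0.3971
−0.16·log₂(0.16) = 0.4230
−0.18·log₂(0.18) = 0.4453
Sum ≈ 2.5632 → 2.563 bits.

2.563 bits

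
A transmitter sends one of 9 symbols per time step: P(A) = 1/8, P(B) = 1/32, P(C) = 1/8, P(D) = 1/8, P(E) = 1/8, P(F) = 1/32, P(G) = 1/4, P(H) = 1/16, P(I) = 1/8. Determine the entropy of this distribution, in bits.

Each probability is a power of 1/2, so log₂(1/p) is an integer.
H = Σ p·log₂(1/p) = 1/8·3 + 1/32·5 + 1/8·3 + 1/8·3 + 1/8·3 + 1/32·5 + 1/4·2 + 1/16·4 + 1/8·3 = 2.9375 bits.

2.9375 bits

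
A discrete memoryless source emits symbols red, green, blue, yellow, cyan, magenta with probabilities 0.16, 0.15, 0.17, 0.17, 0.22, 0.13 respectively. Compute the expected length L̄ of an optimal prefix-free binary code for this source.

Repeatedly combine the two least-probable nodes; the expected code length is the sum of the merged weights.
merge 13/100 + 3/20 → 7/25
merge 4/25 + 17/100 → 33/100
merge 17/100 + 11/50 → 39/100
merge 7/25 + 33/100 → 61/100
merge 39/100 + 61/100 → 1
L = 7/25 + 33/100 + 39/100 + 61/100 + 1 = 261/100 = 2.61 bits/symbol.

2.61 bits/symbol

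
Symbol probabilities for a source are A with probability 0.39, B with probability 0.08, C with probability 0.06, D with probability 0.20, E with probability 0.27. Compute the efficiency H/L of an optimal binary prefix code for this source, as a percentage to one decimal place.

Entropy H = −Σ p log₂ p ≈ 2.0392 bits.
Huffman merges: 3/50+2/25→7/50; 7/50+1/5→17/50; 27/100+17/50→61/100; 39/100+61/100→1. L = 209/100 ≈ 2.0900.
Efficiency = H/L = 2.0392/2.0900 = 97.6%.

97.6%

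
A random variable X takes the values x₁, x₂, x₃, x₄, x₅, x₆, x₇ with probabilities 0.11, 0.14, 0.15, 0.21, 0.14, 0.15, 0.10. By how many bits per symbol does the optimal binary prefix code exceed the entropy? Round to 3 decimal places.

Entropy H = −Σ p log₂ p ≈ 2.7706 bits.
Huffman merges: 1/10+11/100→21/100; 7/50+7/50→7/25; 3/20+3/20→3/10; 21/100+21/100→21/50; 7/25+3/10→29/50; 21/50+29/50→1. L = 279/100 ≈ 2.7900.
L − H = 2.7900 − 2.7706 = 0.019 bits.

0.019 bits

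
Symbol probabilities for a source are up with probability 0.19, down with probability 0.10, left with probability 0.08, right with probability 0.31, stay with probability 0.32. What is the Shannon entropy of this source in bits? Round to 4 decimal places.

H = −Σ pᵢ log₂ pᵢ.
−0.19·log₂(0.19) = 0.4552
−0.10·log₂(0.10) = 0.3322
−0.08·log₂(0.08) = 0.2915
−0.31·log₂(0.31) = 0.5238
−0.32·log₂(0.32) = 0.5260
Sum ≈ 2.1288 → 2.1288 bits.

2.1288 bits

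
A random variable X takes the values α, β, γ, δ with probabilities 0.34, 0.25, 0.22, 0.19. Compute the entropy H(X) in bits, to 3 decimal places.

H = −Σ pᵢ log₂ pᵢ.
−0.34·log₂(0.34) = 0.5292
−0.25·log₂(0.25) = 0.5000
−0.22·log₂(0.22) = 0.4806
−0.19·log₂(0.19) = 0.4552
Sum ≈ 1.9650 → 1.965 bits.

1.965 bits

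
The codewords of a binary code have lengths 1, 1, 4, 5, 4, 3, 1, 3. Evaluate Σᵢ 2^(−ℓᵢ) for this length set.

1.90625

With common denominator 2^5 = 32: Σ 2^(−ℓᵢ) = 16/32 + 16/32 + 2/32 + 1/32 + 2/32 + 4/32 + 16/32 + 4/32 = 61/32 = 1.90625.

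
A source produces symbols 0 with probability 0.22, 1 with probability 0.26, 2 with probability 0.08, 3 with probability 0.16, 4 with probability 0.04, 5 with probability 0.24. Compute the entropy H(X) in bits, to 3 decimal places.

H = −Σ pᵢ log₂ pᵢ.
−0.22·log₂(0.22) = 0.4806
−0.26·log₂(0.26) = 0.5053
−0.08·log₂(0.08) = 0.2915
−0.16·log₂(0.16) = 0.4230
−0.04·log₂(0.04) = 0.1858
−0.24·log₂(0.24) = 0.4941
Sum ≈ 2.3803 → 2.380 bits.

2.380 bits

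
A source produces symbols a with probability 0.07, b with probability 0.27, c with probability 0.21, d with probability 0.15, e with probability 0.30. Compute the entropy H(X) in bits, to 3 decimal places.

H = −Σ pᵢ log₂ pᵢ.
−0.07·log₂(0.07) = 0.2686
−0.27·log₂(0.27) = 0.5100
−0.21·log₂(0.21) = 0.4728
−0.15·log₂(0.15) = 0.4105
−0.30·log₂(0.30) = 0.5211
Sum ≈ 2.1830 → 2.183 bits.

2.183 bits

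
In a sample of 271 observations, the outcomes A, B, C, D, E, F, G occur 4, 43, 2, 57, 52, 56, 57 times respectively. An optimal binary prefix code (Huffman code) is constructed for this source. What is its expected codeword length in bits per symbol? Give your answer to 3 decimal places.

Probabilities are the counts divided by 271.
Repeatedly combine the two least-probable nodes; the expected code length is the sum of the merged weights.
merge 2/271 + 4/271 → 6/271
merge 6/271 + 43/271 → 49/271
merge 49/271 + 52/271 → 101/271
merge 56/271 + 57/271 → 113/271
merge 57/271 + 101/271 → 158/271
merge 113/271 + 158/271 → 1
L = 6/271 + 49/271 + 101/271 + 113/271 + 158/271 + 1 = 698/271 ≈ 2.576 bits/symbol.

2.576 bits/symbol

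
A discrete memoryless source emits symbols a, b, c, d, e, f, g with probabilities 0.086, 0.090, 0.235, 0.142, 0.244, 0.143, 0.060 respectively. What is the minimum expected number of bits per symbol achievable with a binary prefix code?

2.667 bits/symbol

Repeatedly combine the two least-probable nodes; the expected code length is the sum of the merged weights.
merge 3/50 + 43/500 → 73/500
merge 9/100 + 71/500 → 29/125
merge 143/1000 + 73/500 → 289/1000
merge 29/125 + 47/200 → 467/1000
merge 61/250 + 289/1000 → 533/1000
merge 467/1000 + 533/1000 → 1
L = 73/500 + 29/125 + 289/1000 + 467/1000 + 533/1000 + 1 = 2667/1000 = 2.667 bits/symbol.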